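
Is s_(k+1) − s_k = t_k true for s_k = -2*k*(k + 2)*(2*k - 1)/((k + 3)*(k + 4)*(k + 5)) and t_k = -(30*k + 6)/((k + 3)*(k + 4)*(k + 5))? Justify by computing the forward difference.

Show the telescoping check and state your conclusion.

Invalid: residual 6*(-2*k**2 + 16*k + 3)/(k**4 + 18*k**3 + 119*k**2 + 342*k + 360) ≠ 0.

s_(k+1) = -2*(k + 1)*(k + 3)*(2*k + 1)/((k + 4)*(k + 5)*(k + 6))
s_(k+1) − s_k = 6*(-7*k**2 - 15*k - 3)/(k**4 + 18*k**3 + 119*k**2 + 342*k + 360)
(s_(k+1) − s_k) − t_k = 6*(-2*k**2 + 16*k + 3)/(k**4 + 18*k**3 + 119*k**2 + 342*k + 360)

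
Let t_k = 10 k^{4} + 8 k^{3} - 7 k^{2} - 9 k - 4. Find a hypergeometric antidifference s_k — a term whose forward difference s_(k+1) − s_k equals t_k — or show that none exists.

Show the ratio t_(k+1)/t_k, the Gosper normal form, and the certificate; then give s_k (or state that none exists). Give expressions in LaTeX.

r(k) = (10*k**4 + 48*k**3 + 77*k**2 + 41*k - 2)/(10*k**4 + 8*k**3 - 7*k**2 - 9*k - 4) after simplifying.
So A=1 and B=1, with C=k**4 + 4*k**3/5 - 7*k**2/10 - 9*k/10 - 2/5.
Key eq: (1)·f(k+1) = (1)·f(k) + (k**4 + 4*k**3/5 - 7*k**2/10 - 9*k/10 - 2/5).
deg f ≤ 5 (via 0,0,4).
Match coefficients ⇒ f(k) = k*(k + 1)*(2*k**3 - 5*k**2 + 2*k - 1)/10.
Get s_k = R·t_k = k*(2*k**4 - 3*k**3 - 3*k**2 + k - 1) with R(k) = B(k−1)f(k)/C(k) = k*(2*k**3 - 5*k**2 + 2*k - 1)/(10*k**3 - 2*k**2 - 5*k - 4).
Check: Δs_k = 10*k**4 + 8*k**3 - 7*k**2 - 9*k - 4. ✓

s_k = k \left(2 k^{4} - 3 k^{3} - 3 k^{2} + k - 1\right)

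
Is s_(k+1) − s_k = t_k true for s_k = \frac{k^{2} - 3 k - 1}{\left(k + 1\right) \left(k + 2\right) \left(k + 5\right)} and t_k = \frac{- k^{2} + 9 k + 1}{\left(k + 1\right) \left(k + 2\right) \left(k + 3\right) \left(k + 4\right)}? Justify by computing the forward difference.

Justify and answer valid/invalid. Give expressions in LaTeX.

s_(k+1) = (-3*k + (k + 1)**2 - 4)/((k + 2)*(k + 3)*(k + 6))
s_(k+1) − s_k = (-k**3 + 6*k**2 + 40*k + 3)/(k**5 + 17*k**4 + 107*k**3 + 307*k**2 + 396*k + 180)
(s_(k+1) − s_k) − t_k = 2*(2*k**3 - 3*k**2 - 59*k - 9)/(k**6 + 21*k**5 + 175*k**4 + 735*k**3 + 1624*k**2 + 1764*k + 720)

Invalid: residual \frac{2 \left(2 k^{3} - 3 k^{2} - 59 k - 9\right)}{k^{6} + 21 k^{5} + 175 k^{4} + 735 k^{3} + 1624 k^{2} + 1764 k + 720} ≠ 0.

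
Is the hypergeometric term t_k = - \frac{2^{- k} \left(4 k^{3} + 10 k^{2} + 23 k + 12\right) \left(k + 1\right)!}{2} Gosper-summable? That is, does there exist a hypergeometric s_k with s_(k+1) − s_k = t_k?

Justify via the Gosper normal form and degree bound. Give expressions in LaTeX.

Yes. s_k = - 2^{- k} \left(4 k^{2} + 2 k + 1\right) \left(k + 1\right)!.

The ratio is (4*k**4 + 30*k**3 + 99*k**2 + 159*k + 98)/(2*(4*k**3 + 10*k**2 + 23*k + 12)).
Take A(k)=k/2 + 1, B(k)=1, C(k)=k**3 + 5*k**2/2 + 23*k/4 + 3.
Key eq: (k/2 + 1)·f(k+1) = (1)·f(k) + (k**3 + 5*k**2/2 + 23*k/4 + 3).
Degrees (1,0,3) ⇒ d ≤ 2.
Match coefficients ⇒ f(k) = (4*k**2 + 2*k + 1)/2.
Certificate R = B(k−1)f/C = 2*(4*k**2 + 2*k + 1)/(4*k**3 + 10*k**2 + 23*k + 12) gives s_k = -(4*k**2 + 2*k + 1)*factorial(k + 1)/2**k.
s_(k+1) − s_k = -(4*k**3 + 10*k**2 + 23*k + 12)*factorial(k + 1)/(2*2**k) = t_k.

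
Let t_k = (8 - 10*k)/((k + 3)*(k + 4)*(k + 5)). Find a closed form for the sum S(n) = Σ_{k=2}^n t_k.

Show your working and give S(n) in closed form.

r(k) = (k + 3)*(5*k + 1)/((k + 6)*(5*k - 4)) after simplifying.
Factor: A=k + 3; B=k + 6; C=k - 4/5.
Solve (k + 3)·f(k+1) − (k + 5)·f(k) = k - 4/5.
deg f ≤ 2 (via 1,1,1).
Solving with deg f ≤ 2: f(k) = k*(11*k - 43)/120.
So s_k = (B(k−1)f/C)·t_k = (k*(k + 5)*(11*k - 43)/(24*(5*k - 4)))·t_k = -k*(11*k - 43)/(12*(k + 3)*(k + 4)).
s_(k+1) − s_k = 2*(4 - 5*k)/(k**3 + 12*k**2 + 47*k + 60) = t_k.
Evaluate: s_(n+1) = (-11*n**2 + 21*n + 32)/(12*(n**2 + 9*n + 20)); subtract s_(2) = 7/60 ⇒ S(n) = (-31*n**2 + 21*n + 10)/(30*(n**2 + 9*n + 20)).

S(n) = (-31*n**2 + 21*n + 10)/(30*(n**2 + 9*n + 20))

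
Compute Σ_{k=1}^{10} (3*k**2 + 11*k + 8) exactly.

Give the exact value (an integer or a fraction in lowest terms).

Σ = 1840

Compute t_(k+1)/t_k: get (3*k**2 + 17*k + 22)/(3*k**2 + 11*k + 8).
Gosper form: A/B · C(k+1)/C(k) with A=1, B=1, C=k**2 + 11*k/3 + 8/3.
Key eq: (1)·f(k+1) = (1)·f(k) + (k**2 + 11*k/3 + 8/3).
deg f ≤ 3 (via 0,0,2).
A polynomial solution: f(k) = k*(k + 1)*(k + 3)/3.
So s_k = (B(k−1)f/C)·t_k = (k*(k + 3)/(3*k + 8))·t_k = k*(k**2 + 4*k + 3).
Check: Δs_k = 3*k**2 + 11*k + 8. ✓
Sum = s_(11) − s_(1); s_(11) = 1848, s_(1) = 8 ⇒ 1840.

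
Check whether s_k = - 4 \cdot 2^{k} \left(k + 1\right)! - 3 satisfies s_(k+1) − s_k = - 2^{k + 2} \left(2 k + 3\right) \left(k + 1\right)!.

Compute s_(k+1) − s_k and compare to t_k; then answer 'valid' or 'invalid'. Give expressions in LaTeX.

Valid — Δs_k = t_k.

s_(k+1) = -4*2**(k + 1)*factorial(k + 2) - 3
s_(k+1) − s_k = -2**(k + 2)*(2*k + 3)*factorial(k + 1)
(s_(k+1) − s_k) − t_k = 0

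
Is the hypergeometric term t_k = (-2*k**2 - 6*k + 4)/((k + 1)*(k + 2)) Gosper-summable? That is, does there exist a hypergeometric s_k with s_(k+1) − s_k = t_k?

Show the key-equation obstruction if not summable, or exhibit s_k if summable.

Yes. s_k = 2*k*(3 - k)/(k + 1).

Ratio r(k) = (k + 1)*(3*k + (k + 1)**2 + 1)/((k + 3)*(k**2 + 3*k - 2)).
Normal form (A,B,C) = (k + 1, k + 3, k**2 + 3*k - 2).
Need (k + 1)·f(k+1) − (k + 2)·f(k) = k**2 + 3*k - 2.
Bound: deg f ≤ 2.
A polynomial solution: f(k) = k*(k - 3).
Get s_k = R·t_k = 2*k*(3 - k)/(k + 1) with R(k) = B(k−1)f(k)/C(k) = k*(k - 3)*(k + 2)/(k**2 + 3*k - 2).
s_(k+1) − s_k = 2*(-k**2 - 3*k + 2)/(k**2 + 3*k + 2) = t_k.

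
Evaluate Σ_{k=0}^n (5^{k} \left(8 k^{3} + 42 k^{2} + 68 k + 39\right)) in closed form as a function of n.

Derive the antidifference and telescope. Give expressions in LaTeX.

S(n) = 10 \cdot 5^{n} n^{3} + 45 \cdot 5^{n} n^{2} + 70 \cdot 5^{n} n + 40 \cdot 5^{n} - 1

t_(k+1)/t_k = 5*(8*k**3 + 66*k**2 + 176*k + 157)/(8*k**3 + 42*k**2 + 68*k + 39).
Gosper form: A/B · C(k+1)/C(k) with A=5, B=1, C=k**3 + 21*k**2/4 + 17*k/2 + 39/8.
Need (5)·f(k+1) − (1)·f(k) = k**3 + 21*k**2/4 + 17*k/2 + 39/8.
deg f ≤ 3 (via 0,0,3).
Solve for f: f(k) = (k + 1)*(2*k**2 + k + 1)/8 (degree 3 ≤ 3).
R(k) = B(k−1)·f(k)/C(k) = (k + 1)*(2*k**2 + k + 1)/(8*k**3 + 42*k**2 + 68*k + 39); s_k = R·t_k = 5**k*(2*k**3 + 3*k**2 + 2*k + 1).
Verify: 5**k*(8*k**3 + 42*k**2 + 68*k + 39) matches t_k.
Telescope: S(n) = s_(n+1) − s_(0) = 5**(n + 1)*(2*n**3 + 9*n**2 + 14*n + 8) − (1) = 10*5**n*n**3 + 45*5**n*n**2 + 70*5**n*n + 40*5**n - 1.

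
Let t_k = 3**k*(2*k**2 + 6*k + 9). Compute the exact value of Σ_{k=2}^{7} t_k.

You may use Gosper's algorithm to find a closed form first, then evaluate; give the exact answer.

Σ = 439524

The ratio is 3*(2*k**2 + 10*k + 17)/(2*k**2 + 6*k + 9).
Normal form (A,B,C) = (3, 1, k**2 + 3*k + 9/2).
Need (3)·f(k+1) − (1)·f(k) = k**2 + 3*k + 9/2.
Degrees (0,0,2) ⇒ d ≤ 2.
A polynomial solution: f(k) = (k**2 + 3)/2.
So s_k = (B(k−1)f/C)·t_k = ((k**2 + 3)/(2*k**2 + 6*k + 9))·t_k = 3**k*(k**2 + 3).
s_(k+1) − s_k = 3**k*(2*k**2 + 6*k + 9) = t_k.
Σ_(k=2)^(7) t_k = s_(8) − s_(2) = 439587 − (63) = 439524.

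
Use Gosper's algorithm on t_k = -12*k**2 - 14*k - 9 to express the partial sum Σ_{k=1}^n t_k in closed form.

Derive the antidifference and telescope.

Compute t_(k+1)/t_k: get (12*k**2 + 38*k + 35)/(12*k**2 + 14*k + 9).
So A=1 and B=1, with C=k**2 + 7*k/6 + 3/4.
Set up (1)·f(k+1) − (1)·f(k) − (k**2 + 7*k/6 + 3/4) = 0.
d = 3 from the (0,0,2) case.
Solving with deg f ≤ 3: f(k) = k*(4*k**2 + k + 4)/12.
R(k) = B(k−1)·f(k)/C(k) = k*(4*k**2 + k + 4)/(12*k**2 + 14*k + 9); s_k = R·t_k = k*(-4*k**2 - k - 4).
Verify: -12*k**2 - 14*k - 9 matches t_k.
s_(n+1) = -4*n**3 - 13*n**2 - 18*n - 9 and s_(1) = -9, so S(n) = n*(-4*n**2 - 13*n - 18).

S(n) = n*(-4*n**2 - 13*n - 18)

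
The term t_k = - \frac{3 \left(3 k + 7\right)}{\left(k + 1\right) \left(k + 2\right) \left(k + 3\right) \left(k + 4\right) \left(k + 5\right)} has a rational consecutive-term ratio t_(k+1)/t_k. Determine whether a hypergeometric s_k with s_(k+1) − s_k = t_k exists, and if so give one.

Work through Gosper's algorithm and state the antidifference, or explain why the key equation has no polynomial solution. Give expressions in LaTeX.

Ratio r(k) = (k + 1)*(3*k + 10)/((k + 6)*(3*k + 7)).
Gosper form: A/B · C(k+1)/C(k) with A=k + 1, B=k + 6, C=k + 7/3.
Solve (k + 1)·f(k+1) − (k + 5)·f(k) = k + 7/3.
Degrees (1,1,1) ⇒ d ≤ 4.
Solving with deg f ≤ 4: f(k) = k*(k + 2)*(k**2 + 8*k + 19)/36.
So s_k = (B(k−1)f/C)·t_k = (k*(k + 2)*(k + 5)*(k**2 + 8*k + 19)/(12*(3*k + 7)))·t_k = k*(-k**2 - 8*k - 19)/(4*(k**3 + 8*k**2 + 19*k + 12)).
Verify: 3*(-3*k - 7)/(k**5 + 15*k**4 + 85*k**3 + 225*k**2 + 274*k + 120) matches t_k.

s_k = \frac{k \left(- k^{2} - 8 k - 19\right)}{4 \left(k^{3} + 8 k^{2} + 19 k + 12\right)}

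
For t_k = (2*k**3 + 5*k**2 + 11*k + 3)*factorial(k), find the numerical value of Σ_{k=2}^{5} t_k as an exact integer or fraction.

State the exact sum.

t_(k+1)/t_k = (2*k**4 + 13*k**3 + 38*k**2 + 48*k + 21)/(2*k**3 + 5*k**2 + 11*k + 3).
Normal form (A,B,C) = (k + 1, 1, k**3 + 5*k**2/2 + 11*k/2 + 3/2).
f must satisfy (k + 1)·f(k+1) − (1)·f(k) = k**3 + 5*k**2/2 + 11*k/2 + 3/2.
Degrees (1,0,3) ⇒ d ≤ 2.
A polynomial solution: f(k) = (2*k**2 + k + 4)/2.
R(k) = B(k−1)·f(k)/C(k) = (2*k**2 + k + 4)/(2*k**3 + 5*k**2 + 11*k + 3); s_k = R·t_k = (2*k**2 + k + 4)*factorial(k).
Check: Δs_k = (2*k**3 + 5*k**2 + 11*k + 3)*factorial(k). ✓
Σ_(k=2)^(5) t_k = s_(6) − s_(2) = 59040 − (28) = 59012.

Σ = 59012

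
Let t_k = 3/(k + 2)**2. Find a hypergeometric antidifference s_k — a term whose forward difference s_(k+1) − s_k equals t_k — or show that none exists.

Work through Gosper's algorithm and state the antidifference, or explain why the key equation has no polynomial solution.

Step 1: r(k) = (k + 2)**2/(k + 3)**2.
A = k**2 + 4*k + 4, B = k**2 + 6*k + 9, C = 1.
Key eq: (k**2 + 4*k + 4)·f(k+1) = (k**2 + 4*k + 4)·f(k) + (1).
d = 0 from the (2,2,0) case.
Write f(k) = c0. Then LHS − RHS = -1, requiring -1 = 0: contradictory. No certificate.

not Gosper-summable; s_k does not exist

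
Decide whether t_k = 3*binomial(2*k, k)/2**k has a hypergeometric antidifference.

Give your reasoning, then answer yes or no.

r(k) = (2*k + 1)/(k + 1) after simplifying.
Factor: A=2*k + 1; B=k + 1; C=1.
Key eq: (2*k + 1)·f(k+1) = (k)·f(k) + (1).
deg f ≤ -1 (via 1,1,0).
Bound -1 < 0, so the key equation has no polynomial solution.

No. Not Gosper-summable.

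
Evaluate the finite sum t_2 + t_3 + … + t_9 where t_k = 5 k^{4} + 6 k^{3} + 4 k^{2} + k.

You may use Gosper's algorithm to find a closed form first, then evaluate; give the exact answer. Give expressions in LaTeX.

Ratio r(k) = (5*k**4 + 26*k**3 + 52*k**2 + 47*k + 16)/(k*(5*k**3 + 6*k**2 + 4*k + 1)).
Normal form (A,B,C) = (1, 1, k**4 + 6*k**3/5 + 4*k**2/5 + k/5).
Key eq: (1)·f(k+1) = (1)·f(k) + (k**4 + 6*k**3/5 + 4*k**2/5 + k/5).
Bound: deg f ≤ 5.
Solving with deg f ≤ 5: f(k) = k**4*(k - 1)/5.
So s_k = (B(k−1)f/C)·t_k = (k**3*(k - 1)/(5*k**3 + 6*k**2 + 4*k + 1))·t_k = k**4*(k - 1).
Check: Δs_k = k*(k**3*(1 - k) + (k + 1)**4). ✓
Sum = s_(10) − s_(2); s_(10) = 90000, s_(2) = 16 ⇒ 89984.

Σ = 89984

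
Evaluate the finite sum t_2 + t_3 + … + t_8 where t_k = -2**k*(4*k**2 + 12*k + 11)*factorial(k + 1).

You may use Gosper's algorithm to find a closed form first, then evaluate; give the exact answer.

t_(k+1)/t_k = 2*(4*k**3 + 28*k**2 + 67*k + 54)/(4*k**2 + 12*k + 11).
Factor: A=2*k + 4; B=1; C=k**2 + 3*k + 11/4.
Set up (2*k + 4)·f(k+1) − (1)·f(k) − (k**2 + 3*k + 11/4) = 0.
deg f ≤ 1 (via 1,0,2).
Match coefficients ⇒ f(k) = (2*k + 1)/4.
So s_k = (B(k−1)f/C)·t_k = ((2*k + 1)/(4*k**2 + 12*k + 11))·t_k = -2**k*(2*k + 1)*factorial(k + 1).
s_(k+1) − s_k = -2**k*(4*k**2 + 12*k + 11)*factorial(k + 1) = t_k.
Evaluate s at k=9 and k=2: -35300966400 and -120; difference -35300966280.

Σ = -35300966280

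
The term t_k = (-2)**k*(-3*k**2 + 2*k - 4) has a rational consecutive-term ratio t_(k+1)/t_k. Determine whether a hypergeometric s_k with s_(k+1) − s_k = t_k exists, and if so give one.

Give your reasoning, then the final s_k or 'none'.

s_k = (-2)**k*(k**2 - 2*k + 2)

The ratio is 2*(2*k - 3*(k + 1)**2 - 2)/(3*k**2 - 2*k + 4).
Normal form (A,B,C) = (-2, 1, k**2 - 2*k/3 + 4/3).
Key eq: (-2)·f(k+1) = (1)·f(k) + (k**2 - 2*k/3 + 4/3).
deg f ≤ 2 (via 0,0,2).
Solve for f: f(k) = -(k**2 - 2*k + 2)/3 (degree 2 ≤ 2).
R(k) = B(k−1)·f(k)/C(k) = -(k**2 - 2*k + 2)/(3*k**2 - 2*k + 4); s_k = R·t_k = (-2)**k*(k**2 - 2*k + 2).
Check: Δs_k = (-2)**k*(-3*k**2 + 2*k - 4). ✓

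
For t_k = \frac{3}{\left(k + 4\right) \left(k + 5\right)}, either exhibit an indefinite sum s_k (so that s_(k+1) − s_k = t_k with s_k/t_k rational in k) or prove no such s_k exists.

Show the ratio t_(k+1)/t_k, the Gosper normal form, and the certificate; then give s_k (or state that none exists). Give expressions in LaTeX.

s_k = \frac{3 k}{4 \left(k + 4\right)}

The ratio is (k + 4)/(k + 6).
So A=k + 4 and B=k + 6, with C=1.
Key eq: (k + 4)·f(k+1) = (k + 5)·f(k) + (1).
deg f ≤ 1 (via 1,1,0).
Match coefficients ⇒ f(k) = k/4.
Certificate R = B(k−1)f/C = k*(k + 5)/4 gives s_k = 3*k/(4*(k + 4)).
Verify: 3/(k**2 + 9*k + 20) matches t_k.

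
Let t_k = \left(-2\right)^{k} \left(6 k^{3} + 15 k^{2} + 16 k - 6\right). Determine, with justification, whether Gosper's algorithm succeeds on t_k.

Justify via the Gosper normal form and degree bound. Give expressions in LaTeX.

Yes. s_k = \left(-2\right)^{k} \left(- 2 k^{3} - k^{2} + 4\right).

The ratio is 2*(-6*k**3 - 33*k**2 - 64*k - 31)/(6*k**3 + 15*k**2 + 16*k - 6).
Normal form (A,B,C) = (-2, 1, k**3 + 5*k**2/2 + 8*k/3 - 1).
Set up (-2)·f(k+1) − (1)·f(k) − (k**3 + 5*k**2/2 + 8*k/3 - 1) = 0.
Degrees (0,0,3) ⇒ d ≤ 3.
Solve for f: f(k) = -(2*k**3 + k**2 - 4)/6 (degree 3 ≤ 3).
Certificate R = B(k−1)f/C = -(2*k**3 + k**2 - 4)/(6*k**3 + 15*k**2 + 16*k - 6) gives s_k = (-2)**k*(-2*k**3 - k**2 + 4).
Check: Δs_k = (-2)**k*(6*k**3 + 15*k**2 + 16*k - 6). ✓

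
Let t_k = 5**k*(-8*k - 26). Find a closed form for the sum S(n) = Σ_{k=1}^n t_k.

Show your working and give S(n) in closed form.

t_(k+1)/t_k = 5*(4*k + 17)/(4*k + 13).
So A=5 and B=1, with C=k + 13/4.
Key eq: (5)·f(k+1) = (1)·f(k) + (k + 13/4).
From deg A=0, deg B=0, deg C=1: d=1.
A polynomial solution: f(k) = (k + 2)/4.
So s_k = (B(k−1)f/C)·t_k = ((k + 2)/(4*k + 13))·t_k = -2*5**k*(k + 2).
Check: Δs_k = 5**k*(-8*k - 26). ✓
Telescope: S(n) = s_(n+1) − s_(1) = 10*5**n*(-n - 3) − (-30) = -10*5**n*n - 30*5**n + 30.

S(n) = -10*5**n*n - 30*5**n + 30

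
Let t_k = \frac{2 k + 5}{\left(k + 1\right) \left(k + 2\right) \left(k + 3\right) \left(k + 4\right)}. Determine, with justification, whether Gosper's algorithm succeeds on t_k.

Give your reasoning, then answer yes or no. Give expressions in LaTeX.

Yes. s_k = \frac{k \left(k + 4\right)}{3 \left(k^{2} + 4 k + 3\right)}.

Step 1: r(k) = (k + 1)*(2*k + 7)/((k + 5)*(2*k + 5)).
Factor: A=k + 1; B=k + 5; C=k + 5/2.
Need (k + 1)·f(k+1) − (k + 4)·f(k) = k + 5/2.
deg f ≤ 3 (via 1,1,1).
Solving with deg f ≤ 3: f(k) = k*(k + 2)*(k + 4)/6.
R(k) = B(k−1)·f(k)/C(k) = k*(k + 2)*(k + 4)**2/(3*(2*k + 5)); s_k = R·t_k = k*(k + 4)/(3*(k**2 + 4*k + 3)).
Δs = (2*k + 5)/(k**4 + 10*k**3 + 35*k**2 + 50*k + 24), as required.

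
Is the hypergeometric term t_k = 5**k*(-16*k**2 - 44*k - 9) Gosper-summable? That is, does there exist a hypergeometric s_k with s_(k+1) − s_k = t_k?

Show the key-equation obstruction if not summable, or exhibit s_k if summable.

Yes. s_k = 5**k*(-4*k**2 - k + 4).

Step 1: r(k) = 5*(16*k**2 + 76*k + 69)/(16*k**2 + 44*k + 9).
Take A(k)=5, B(k)=1, C(k)=k**2 + 11*k/4 + 9/16.
Need (5)·f(k+1) − (1)·f(k) = k**2 + 11*k/4 + 9/16.
Bound: deg f ≤ 2.
Solving with deg f ≤ 2: f(k) = (4*k**2 + k - 4)/16.
Certificate R = B(k−1)f/C = (4*k**2 + k - 4)/(16*k**2 + 44*k + 9) gives s_k = 5**k*(-4*k**2 - k + 4).
s_(k+1) − s_k = 5**k*(-16*k**2 - 44*k - 9) = t_k.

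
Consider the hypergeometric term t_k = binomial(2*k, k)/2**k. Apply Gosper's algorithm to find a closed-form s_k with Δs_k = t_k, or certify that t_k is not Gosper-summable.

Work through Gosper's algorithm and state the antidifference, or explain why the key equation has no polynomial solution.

none — t_k is not Gosper-summable

Step 1: r(k) = (2*k + 1)/(k + 1).
Take A(k)=2*k + 1, B(k)=k + 1, C(k)=1.
Solve (2*k + 1)·f(k+1) − (k)·f(k) = 1.
Degrees (1,1,0) ⇒ d ≤ -1.
d = -1 < 0 ⇒ no nonzero polynomial f; not summable.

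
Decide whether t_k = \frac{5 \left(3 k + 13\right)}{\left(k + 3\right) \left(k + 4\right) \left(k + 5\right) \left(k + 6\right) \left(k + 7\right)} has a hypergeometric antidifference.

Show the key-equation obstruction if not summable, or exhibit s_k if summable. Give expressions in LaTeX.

r(k) = (k + 3)*(3*k + 16)/((k + 8)*(3*k + 13)) after simplifying.
A = k + 3, B = k + 8, C = k + 13/3.
Need (k + 3)·f(k+1) − (k + 7)·f(k) = k + 13/3.
Bound: deg f ≤ 4.
Match coefficients ⇒ f(k) = k*(k + 4)*(k**2 + 14*k + 63)/270.
Certificate R = B(k−1)f/C = k*(k + 4)*(k + 7)*(k**2 + 14*k + 63)/(90*(3*k + 13)) gives s_k = k*(k**2 + 14*k + 63)/(18*(k**3 + 14*k**2 + 63*k + 90)).
Verify: 5*(3*k + 13)/(k**5 + 25*k**4 + 245*k**3 + 1175*k**2 + 2754*k + 2520) matches t_k.

Yes. s_k = \frac{k \left(k^{2} + 14 k + 63\right)}{18 \left(k^{3} + 14 k^{2} + 63 k + 90\right)}.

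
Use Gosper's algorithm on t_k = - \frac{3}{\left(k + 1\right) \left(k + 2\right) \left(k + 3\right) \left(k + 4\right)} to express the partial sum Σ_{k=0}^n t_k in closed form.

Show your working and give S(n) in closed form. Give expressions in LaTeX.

r(k) = (k + 1)/(k + 5) after simplifying.
Gosper form: A/B · C(k+1)/C(k) with A=k + 1, B=k + 5, C=1.
Set up (k + 1)·f(k+1) − (k + 4)·f(k) − (1) = 0.
d = 3 from the (1,1,0) case.
Solve for f: f(k) = k*(k**2 + 6*k + 11)/18 (degree 3 ≤ 3).
R(k) = B(k−1)·f(k)/C(k) = k*(k + 4)*(k**2 + 6*k + 11)/18; s_k = R·t_k = k*(-k**2 - 6*k - 11)/(6*(k + 1)*(k + 2)*(k + 3)).
Verify: -3/(k**4 + 10*k**3 + 35*k**2 + 50*k + 24) matches t_k.
s_(n+1) = (-n**3 - 9*n**2 - 26*n - 18)/(6*(n**3 + 9*n**2 + 26*n + 24)) and s_(0) = 0, so S(n) = (-n**3 - 9*n**2 - 26*n - 18)/(6*(n**3 + 9*n**2 + 26*n + 24)).

S(n) = \frac{- n^{3} - 9 n^{2} - 26 n - 18}{6 \left(n^{3} + 9 n^{2} + 26 n + 24\right)}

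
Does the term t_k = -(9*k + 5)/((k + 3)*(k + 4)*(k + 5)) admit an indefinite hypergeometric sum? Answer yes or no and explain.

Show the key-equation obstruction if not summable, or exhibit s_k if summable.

Compute t_(k+1)/t_k: get (k + 3)*(9*k + 14)/((k + 6)*(9*k + 5)).
So A=k + 3 and B=k + 6, with C=k + 5/9.
Solve (k + 3)·f(k+1) − (k + 5)·f(k) = k + 5/9.
From deg A=1, deg B=1, deg C=1: d=2.
A polynomial solution: f(k) = k*(4*k + 1)/27.
Then R = B(k−1)f/C = k*(k + 5)*(4*k + 1)/(3*(9*k + 5)), so s_k = R(k)·t_k = k*(-4*k - 1)/(3*(k + 3)*(k + 4)).
s_(k+1) − s_k = (-9*k - 5)/(k**3 + 12*k**2 + 47*k + 60) = t_k.

Yes. s_k = k*(-4*k - 1)/(3*(k + 3)*(k + 4)).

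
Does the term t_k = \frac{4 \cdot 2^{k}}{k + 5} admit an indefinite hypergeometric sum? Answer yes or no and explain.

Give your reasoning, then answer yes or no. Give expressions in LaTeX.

No; the degree bound rules out any f.

The ratio is 2*(k + 5)/(k + 6).
Gosper form: A/B · C(k+1)/C(k) with A=2*k + 10, B=k + 6, C=1.
Need (2*k + 10)·f(k+1) − (k + 5)·f(k) = 1.
From deg A=1, deg B=1, deg C=0: d=-1.
Bound -1 < 0, so the key equation has no polynomial solution.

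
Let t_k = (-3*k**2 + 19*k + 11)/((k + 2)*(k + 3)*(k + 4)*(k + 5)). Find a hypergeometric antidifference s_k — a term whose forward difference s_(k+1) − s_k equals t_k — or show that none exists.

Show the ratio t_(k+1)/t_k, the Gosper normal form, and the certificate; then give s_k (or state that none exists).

s_k = k*(k**2 + 33*k + 10)/(8*(k + 2)*(k + 3)*(k + 4))

Step 1: r(k) = (k + 2)*(19*k - 3*(k + 1)**2 + 30)/((k + 6)*(-3*k**2 + 19*k + 11)).
Normal form (A,B,C) = (k + 2, k + 6, k**2 - 19*k/3 - 11/3).
Need (k + 2)·f(k+1) − (k + 5)·f(k) = k**2 - 19*k/3 - 11/3.
Degrees (1,1,2) ⇒ d ≤ 3.
Solve for f: f(k) = -k*(k**2 + 33*k + 10)/24 (degree 3 ≤ 3).
Certificate R = B(k−1)f/C = -k*(k + 5)*(k**2 + 33*k + 10)/(8*(3*k**2 - 19*k - 11)) gives s_k = k*(k**2 + 33*k + 10)/(8*(k + 2)*(k + 3)*(k + 4)).
Check: Δs_k = (-3*k**2 + 19*k + 11)/(k**4 + 14*k**3 + 71*k**2 + 154*k + 120). ✓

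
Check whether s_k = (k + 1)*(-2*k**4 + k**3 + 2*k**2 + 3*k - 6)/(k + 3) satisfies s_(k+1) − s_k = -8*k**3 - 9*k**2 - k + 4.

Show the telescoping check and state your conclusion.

Invalid: residual 4*(3*k**4 + 17*k**3 + 15*k**2 + k - 9)/(k**2 + 7*k + 12) ≠ 0.

s_(k+1) = (-2*k**5 - 11*k**4 - 21*k**3 - 12*k**2 + 2*k - 4)/(k + 4)
s_(k+1) − s_k = (-8*k**5 - 53*k**4 - 92*k**3 - 51*k**2 + 20*k + 12)/(k**2 + 7*k + 12)
(s_(k+1) − s_k) − t_k = 4*(3*k**4 + 17*k**3 + 15*k**2 + k - 9)/(k**2 + 7*k + 12)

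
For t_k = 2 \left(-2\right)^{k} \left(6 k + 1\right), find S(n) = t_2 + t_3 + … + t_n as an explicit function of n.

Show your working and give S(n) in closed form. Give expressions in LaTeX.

t_(k+1)/t_k = 2*(-6*k - 7)/(6*k + 1).
Gosper form: A/B · C(k+1)/C(k) with A=-2, B=1, C=k + 1/6.
Need (-2)·f(k+1) − (1)·f(k) = k + 1/6.
Degrees (0,0,1) ⇒ d ≤ 1.
A polynomial solution: f(k) = -(2*k - 1)/6.
Get s_k = R·t_k = (-2)**(k + 1)*(2*k - 1) with R(k) = B(k−1)f(k)/C(k) = -(2*k - 1)/(6*k + 1).
Δs = 2*(-2)**k*(6*k + 1), as required.
Telescope: S(n) = s_(n+1) − s_(2) = (-2)**(n + 2)*(2*n + 1) − (-24) = 8*(-2)**n*n + 4*(-2)**n + 24.

S(n) = 8 \left(-2\right)^{n} n + 4 \left(-2\right)^{n} + 24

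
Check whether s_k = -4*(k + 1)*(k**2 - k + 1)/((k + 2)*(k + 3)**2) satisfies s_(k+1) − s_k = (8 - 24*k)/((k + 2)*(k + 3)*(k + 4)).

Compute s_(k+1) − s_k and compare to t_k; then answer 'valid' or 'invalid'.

Invalid: residual 8*(-k**3 + 3*k**2 + 19*k - 10)/(k**5 + 16*k**4 + 101*k**3 + 314*k**2 + 480*k + 288) ≠ 0.

s_(k+1) = 4*(k + 2)*(k - (k + 1)**2)/((k + 3)*(k + 4)**2)
s_(k+1) − s_k = 8*(-4*k**3 - 17*k**2 - 10*k + 2)/(k**5 + 16*k**4 + 101*k**3 + 314*k**2 + 480*k + 288)
(s_(k+1) − s_k) − t_k = 8*(-k**3 + 3*k**2 + 19*k - 10)/(k**5 + 16*k**4 + 101*k**3 + 314*k**2 + 480*k + 288)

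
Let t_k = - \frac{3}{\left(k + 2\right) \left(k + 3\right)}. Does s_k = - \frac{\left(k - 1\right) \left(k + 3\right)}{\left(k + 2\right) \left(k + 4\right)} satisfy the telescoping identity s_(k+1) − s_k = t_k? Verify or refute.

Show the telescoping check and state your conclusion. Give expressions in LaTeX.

s_(k+1) = -k*(k + 4)/((k + 3)*(k + 5))
s_(k+1) − s_k = (-4*k**2 - 26*k - 45)/(k**4 + 14*k**3 + 71*k**2 + 154*k + 120)
(s_(k+1) − s_k) − t_k = (-k**2 + k + 15)/(k**4 + 14*k**3 + 71*k**2 + 154*k + 120)

Invalid: residual \frac{- k^{2} + k + 15}{k^{4} + 14 k^{3} + 71 k^{2} + 154 k + 120} ≠ 0.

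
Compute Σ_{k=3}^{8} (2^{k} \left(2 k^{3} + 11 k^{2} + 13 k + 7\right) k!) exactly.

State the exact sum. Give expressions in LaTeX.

The ratio is 2*(2*k**4 + 19*k**3 + 58*k**2 + 74*k + 33)/(2*k**3 + 11*k**2 + 13*k + 7).
A = 2*k + 2, B = 1, C = k**3 + 11*k**2/2 + 13*k/2 + 7/2.
f must satisfy (2*k + 2)·f(k+1) − (1)·f(k) = k**3 + 11*k**2/2 + 13*k/2 + 7/2.
deg f ≤ 2 (via 1,0,3).
Match coefficients ⇒ f(k) = (k**2 + 3*k - 1)/2.
R(k) = B(k−1)·f(k)/C(k) = (k**2 + 3*k - 1)/(2*k**3 + 11*k**2 + 13*k + 7); s_k = R·t_k = 2**k*(k**2 + 3*k - 1)*factorial(k).
Verify: 2**k*(2*k**3 + 11*k**2 + 13*k + 7)*factorial(k) matches t_k.
Sum = s_(9) − s_(3); s_(9) = 19880017920, s_(3) = 816 ⇒ 19880017104.

Σ = 19880017104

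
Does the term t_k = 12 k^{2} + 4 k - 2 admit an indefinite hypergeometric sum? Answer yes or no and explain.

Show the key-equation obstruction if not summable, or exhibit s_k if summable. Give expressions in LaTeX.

Compute t_(k+1)/t_k: get (6*k**2 + 14*k + 7)/(6*k**2 + 2*k - 1).
Factor: A=1; B=1; C=k**2 + k/3 - 1/6.
Set up (1)·f(k+1) − (1)·f(k) − (k**2 + k/3 - 1/6) = 0.
deg f ≤ 3 (via 0,0,2).
A polynomial solution: f(k) = k*(2*k**2 - 2*k - 1)/6.
R(k) = B(k−1)·f(k)/C(k) = k*(2*k**2 - 2*k - 1)/(6*k**2 + 2*k - 1); s_k = R·t_k = 2*k*(2*k**2 - 2*k - 1).
Check: Δs_k = 12*k**2 + 4*k - 2. ✓

Yes. s_k = 2 k \left(2 k^{2} - 2 k - 1\right).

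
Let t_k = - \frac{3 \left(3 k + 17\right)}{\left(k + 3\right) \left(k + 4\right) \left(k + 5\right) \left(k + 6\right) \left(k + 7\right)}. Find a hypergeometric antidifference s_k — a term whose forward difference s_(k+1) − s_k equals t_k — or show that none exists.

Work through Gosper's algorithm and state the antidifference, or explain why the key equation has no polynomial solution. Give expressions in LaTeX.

s_k = \frac{k \left(- k^{2} - 13 k - 54\right)}{24 \left(k^{3} + 13 k^{2} + 54 k + 72\right)}

The ratio is (k + 3)*(3*k + 20)/((k + 8)*(3*k + 17)).
So A=k + 3 and B=k + 8, with C=k + 17/3.
Need (k + 3)·f(k+1) − (k + 7)·f(k) = k + 17/3.
Degrees (1,1,1) ⇒ d ≤ 4.
Solve for f: f(k) = k*(k + 5)*(k**2 + 13*k + 54)/216 (degree 4 ≤ 4).
Get s_k = R·t_k = k*(-k**2 - 13*k - 54)/(24*(k**3 + 13*k**2 + 54*k + 72)) with R(k) = B(k−1)f(k)/C(k) = k*(k + 5)*(k + 7)*(k**2 + 13*k + 54)/(72*(3*k + 17)).
Check: Δs_k = 3*(-3*k - 17)/(k**5 + 25*k**4 + 245*k**3 + 1175*k**2 + 2754*k + 2520). ✓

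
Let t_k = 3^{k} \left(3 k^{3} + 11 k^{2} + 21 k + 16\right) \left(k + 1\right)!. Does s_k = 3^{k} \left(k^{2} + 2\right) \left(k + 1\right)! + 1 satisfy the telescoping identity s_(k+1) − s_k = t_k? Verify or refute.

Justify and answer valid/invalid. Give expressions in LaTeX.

s_(k+1) = 3**(k + 1)*((k + 1)**2 + 2)*factorial(k + 2) + 1
s_(k+1) − s_k = 3**k*(3*k**3 + 11*k**2 + 21*k + 16)*factorial(k + 1)
(s_(k+1) − s_k) − t_k = 0

Valid: the claim telescopes to t_k.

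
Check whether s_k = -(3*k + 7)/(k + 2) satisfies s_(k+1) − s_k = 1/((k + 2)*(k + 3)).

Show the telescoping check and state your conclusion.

Valid — Δs_k = t_k.

s_(k+1) = (-3*k - 10)/(k + 3)
s_(k+1) − s_k = 1/(k**2 + 5*k + 6)
(s_(k+1) − s_k) − t_k = 0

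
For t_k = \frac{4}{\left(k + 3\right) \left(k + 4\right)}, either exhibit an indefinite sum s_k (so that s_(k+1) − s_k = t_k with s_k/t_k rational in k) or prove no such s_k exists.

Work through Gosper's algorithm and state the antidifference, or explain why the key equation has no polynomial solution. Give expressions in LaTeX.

s_k = \frac{4 k}{3 \left(k + 3\right)}

r(k) = (k + 3)/(k + 5) after simplifying.
Gosper form: A/B · C(k+1)/C(k) with A=k + 3, B=k + 5, C=1.
f must satisfy (k + 3)·f(k+1) − (k + 4)·f(k) = 1.
Bound: deg f ≤ 1.
A polynomial solution: f(k) = k/3.
R(k) = B(k−1)·f(k)/C(k) = k*(k + 4)/3; s_k = R·t_k = 4*k/(3*(k + 3)).
Verify: 4/(k**2 + 7*k + 12) matches t_k.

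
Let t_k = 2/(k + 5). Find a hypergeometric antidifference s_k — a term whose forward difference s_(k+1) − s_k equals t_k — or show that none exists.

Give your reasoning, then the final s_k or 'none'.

no hypergeometric antidifference exists

Compute t_(k+1)/t_k: get (k + 5)/(k + 6).
Normal form (A,B,C) = (k + 5, k + 6, 1).
Set up (k + 5)·f(k+1) − (k + 5)·f(k) − (1) = 0.
From deg A=1, deg B=1, deg C=0: d=0.
Write f(k) = c0. Then LHS − RHS = -1, requiring -1 = 0: contradictory. No certificate.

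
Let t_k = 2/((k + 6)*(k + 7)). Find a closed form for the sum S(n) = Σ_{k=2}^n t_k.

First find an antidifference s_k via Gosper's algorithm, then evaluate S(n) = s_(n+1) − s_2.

S(n) = (n - 1)/(4*(n + 7))

The ratio is (k + 6)/(k + 8).
Factor: A=k + 6; B=k + 8; C=1.
Need (k + 6)·f(k+1) − (k + 7)·f(k) = 1.
Bound: deg f ≤ 1.
Solving with deg f ≤ 1: f(k) = k/6.
Certificate R = B(k−1)f/C = k*(k + 7)/6 gives s_k = k/(3*(k + 6)).
Δs = 2/(k**2 + 13*k + 42), as required.
s_(n+1) = (n + 1)/(3*(n + 7)) and s_(2) = 1/12, so S(n) = (n - 1)/(4*(n + 7)).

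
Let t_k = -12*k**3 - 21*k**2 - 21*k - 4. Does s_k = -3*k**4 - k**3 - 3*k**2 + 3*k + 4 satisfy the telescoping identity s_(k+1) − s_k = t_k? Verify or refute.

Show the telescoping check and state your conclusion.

s_(k+1) = k*(-3*k**3 - 13*k**2 - 24*k - 18)
s_(k+1) − s_k = -12*k**3 - 21*k**2 - 21*k - 4
(s_(k+1) − s_k) − t_k = 0

Valid: the claim telescopes to t_k.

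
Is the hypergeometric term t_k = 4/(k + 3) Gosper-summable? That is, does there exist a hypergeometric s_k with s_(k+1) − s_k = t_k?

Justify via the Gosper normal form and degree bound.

t_(k+1)/t_k = (k + 3)/(k + 4).
Factor: A=k + 3; B=k + 4; C=1.
f must satisfy (k + 3)·f(k+1) − (k + 3)·f(k) = 1.
deg f ≤ 0 (via 1,1,0).
f = c0 ⇒ A·f(k+1) − B(k−1)·f(k) − C = -1. The system {-1 = 0} is inconsistent; no antidifference.

No — the linear system for f has no solution.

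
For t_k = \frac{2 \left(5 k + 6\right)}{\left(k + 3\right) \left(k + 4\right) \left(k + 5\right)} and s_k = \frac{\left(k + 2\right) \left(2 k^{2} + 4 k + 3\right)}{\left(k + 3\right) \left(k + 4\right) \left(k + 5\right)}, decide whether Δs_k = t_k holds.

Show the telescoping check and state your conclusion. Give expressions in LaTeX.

Invalid: residual \frac{3 \left(2 k^{2} - 6 k - 9\right)}{k^{4} + 18 k^{3} + 119 k^{2} + 342 k + 360} ≠ 0.

s_(k+1) = (k + 3)*(4*k + 2*(k + 1)**2 + 7)/((k + 4)*(k + 5)*(k + 6))
s_(k+1) − s_k = (16*k**2 + 54*k + 45)/(k**4 + 18*k**3 + 119*k**2 + 342*k + 360)
(s_(k+1) − s_k) − t_k = 3*(2*k**2 - 6*k - 9)/(k**4 + 18*k**3 + 119*k**2 + 342*k + 360)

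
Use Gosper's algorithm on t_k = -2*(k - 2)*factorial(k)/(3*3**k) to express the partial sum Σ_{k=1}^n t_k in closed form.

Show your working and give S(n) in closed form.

S(n) = 3**(-n - 1)*(2*3**n - 2*n*factorial(n) - 2*factorial(n))

Step 1: r(k) = (k**2 - 1)/(3*(k - 2)).
Factor: A=k/3 + 1/3; B=1; C=k - 2.
f must satisfy (k/3 + 1/3)·f(k+1) − (1)·f(k) = k - 2.
d = 0 from the (1,0,1) case.
A polynomial solution: f(k) = 3.
So s_k = (B(k−1)f/C)·t_k = (3/(k - 2))·t_k = -2*factorial(k)/3**k.
Check: Δs_k = -2*(k - 2)*factorial(k)/(3*3**k). ✓
Σ_(k=1)^n t_k = s_(n+1) − s_(1) = (-2*3**(-n - 1)*factorial(n + 1)) − (-2/3), i.e. 3**(-n - 1)*(2*3**n - 2*n*factorial(n) - 2*factorial(n)).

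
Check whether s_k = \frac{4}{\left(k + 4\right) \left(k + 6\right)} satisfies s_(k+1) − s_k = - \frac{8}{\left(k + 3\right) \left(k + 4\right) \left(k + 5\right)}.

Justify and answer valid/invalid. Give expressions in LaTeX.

s_(k+1) = 4/((k + 5)*(k + 7))
s_(k+1) − s_k = 4*(-2*k - 11)/(k**4 + 22*k**3 + 179*k**2 + 638*k + 840)
(s_(k+1) − s_k) − t_k = 12*(3*k + 17)/(k**5 + 25*k**4 + 245*k**3 + 1175*k**2 + 2754*k + 2520)

Invalid: residual \frac{12 \left(3 k + 17\right)}{k^{5} + 25 k^{4} + 245 k^{3} + 1175 k^{2} + 2754 k + 2520} ≠ 0.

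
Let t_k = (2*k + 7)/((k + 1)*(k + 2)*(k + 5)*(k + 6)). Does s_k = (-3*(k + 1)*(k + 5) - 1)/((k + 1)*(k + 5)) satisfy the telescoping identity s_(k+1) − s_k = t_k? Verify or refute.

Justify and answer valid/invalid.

s_(k+1) = (-3*(k + 2)*(k + 6) - 1)/((k + 2)*(k + 6))
s_(k+1) − s_k = (2*k + 7)/(k**4 + 14*k**3 + 65*k**2 + 112*k + 60)
(s_(k+1) − s_k) − t_k = 0

Valid — Δs_k = t_k.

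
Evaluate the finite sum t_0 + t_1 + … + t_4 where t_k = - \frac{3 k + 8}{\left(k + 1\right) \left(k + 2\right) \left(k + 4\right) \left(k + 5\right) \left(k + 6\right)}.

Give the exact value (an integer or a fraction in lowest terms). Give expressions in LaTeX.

Σ = -13/270

r(k) = (k + 1)*(k + 4)*(3*k + 11)/((k + 3)*(k + 7)*(3*k + 8)) after simplifying.
A = k + 1, B = k + 7, C = k**2 + 17*k/3 + 8.
Set up (k + 1)·f(k+1) − (k + 6)·f(k) − (k**2 + 17*k/3 + 8) = 0.
Bound: deg f ≤ 5.
Solve for f: f(k) = k*(k + 2)*(k + 3)*(k**2 + 10*k + 29)/60 (degree 5 ≤ 5).
Certificate R = B(k−1)f/C = k*(k + 2)*(k + 6)*(k**2 + 10*k + 29)/(20*(3*k + 8)) gives s_k = k*(-k**2 - 10*k - 29)/(20*(k**3 + 10*k**2 + 29*k + 20)).
Verify: (-3*k - 8)/(k**5 + 18*k**4 + 121*k**3 + 372*k**2 + 508*k + 240) matches t_k.
Evaluate s at k=5 and k=0: -13/270 and 0; difference -13/270.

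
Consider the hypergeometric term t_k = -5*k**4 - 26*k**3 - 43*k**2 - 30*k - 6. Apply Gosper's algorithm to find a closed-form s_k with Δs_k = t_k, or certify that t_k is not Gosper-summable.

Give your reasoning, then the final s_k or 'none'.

s_k = k*(-k**4 - 4*k**3 - 3*k**2 + 2)

Ratio r(k) = (5*k**4 + 46*k**3 + 151*k**2 + 214*k + 110)/(5*k**4 + 26*k**3 + 43*k**2 + 30*k + 6).
A = 1, B = 1, C = k**4 + 26*k**3/5 + 43*k**2/5 + 6*k + 6/5.
f must satisfy (1)·f(k+1) − (1)·f(k) = k**4 + 26*k**3/5 + 43*k**2/5 + 6*k + 6/5.
deg f ≤ 5 (via 0,0,4).
Solve for f: f(k) = k*(k**4 + 4*k**3 + 3*k**2 - 2)/5 (degree 5 ≤ 5).
Then R = B(k−1)f/C = k*(k**4 + 4*k**3 + 3*k**2 - 2)/(5*k**4 + 26*k**3 + 43*k**2 + 30*k + 6), so s_k = R(k)·t_k = k*(-k**4 - 4*k**3 - 3*k**2 + 2).
Δs = -5*k**4 - 26*k**3 - 43*k**2 - 30*k - 6, as required.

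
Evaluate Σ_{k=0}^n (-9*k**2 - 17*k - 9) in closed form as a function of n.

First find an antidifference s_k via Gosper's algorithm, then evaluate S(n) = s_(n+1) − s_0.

S(n) = -3*n**3 - 13*n**2 - 19*n - 9

Ratio r(k) = (9*k**2 + 35*k + 35)/(9*k**2 + 17*k + 9).
Gosper form: A/B · C(k+1)/C(k) with A=1, B=1, C=k**2 + 17*k/9 + 1.
f must satisfy (1)·f(k+1) − (1)·f(k) = k**2 + 17*k/9 + 1.
From deg A=0, deg B=0, deg C=2: d=3.
Solve for f: f(k) = k*(3*k**2 + 4*k + 2)/9 (degree 3 ≤ 3).
Get s_k = R·t_k = k*(-3*k**2 - 4*k - 2) with R(k) = B(k−1)f(k)/C(k) = k*(3*k**2 + 4*k + 2)/(9*k**2 + 17*k + 9).
Δs = -9*k**2 - 17*k - 9, as required.
Evaluate: s_(n+1) = -3*n**3 - 13*n**2 - 19*n - 9; subtract s_(0) = 0 ⇒ S(n) = -3*n**3 - 13*n**2 - 19*n - 9.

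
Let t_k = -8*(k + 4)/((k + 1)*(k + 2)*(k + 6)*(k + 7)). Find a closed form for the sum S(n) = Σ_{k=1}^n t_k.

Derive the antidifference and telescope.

The ratio is (k + 1)*(k + 5)*(k + 6)/((k + 3)*(k + 4)*(k + 8)).
Factor: A=k + 1; B=k + 8; C=k**4 + 16*k**3 + 95*k**2 + 248*k + 240.
Need (k + 1)·f(k+1) − (k + 7)·f(k) = k**4 + 16*k**3 + 95*k**2 + 248*k + 240.
Degrees (1,1,4) ⇒ d ≤ 6.
Solve for f: f(k) = k*(k + 2)*(k + 3)*(k + 4)*(k + 5)*(k + 7)/12 (degree 6 ≤ 6).
R(k) = B(k−1)·f(k)/C(k) = k*(k + 2)*(k + 7)**2/(12*(k + 4)); s_k = R·t_k = 2*k*(-k - 7)/(3*(k**2 + 7*k + 6)).
Check: Δs_k = 8*(-k - 4)/(k**4 + 16*k**3 + 83*k**2 + 152*k + 84). ✓
s_(n+1) = 2*(-n**2 - 9*n - 8)/(3*(n**2 + 9*n + 14)) and s_(1) = -8/21, so S(n) = 2*n*(-n - 9)/(7*(n**2 + 9*n + 14)).

S(n) = 2*n*(-n - 9)/(7*(n**2 + 9*n + 14))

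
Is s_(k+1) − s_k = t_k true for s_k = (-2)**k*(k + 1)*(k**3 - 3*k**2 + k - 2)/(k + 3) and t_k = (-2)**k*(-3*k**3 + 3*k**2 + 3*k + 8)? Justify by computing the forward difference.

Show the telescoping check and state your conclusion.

s_(k+1) = (-2)**(k + 1)*(k**4 + 2*k**3 - 2*k**2 - 7*k - 6)/(k + 4)
s_(k+1) − s_k = (-2)**k*(-3*k**5 - 12*k**4 + 2*k**3 + 35*k**2 + 60*k + 44)/(k**2 + 7*k + 12)
(s_(k+1) − s_k) − t_k = (-2)**(k + 1)*(-3*k**4 - 7*k**3 + 15*k**2 + 16*k + 26)/(k**2 + 7*k + 12)

Invalid: residual (-2)**(k + 1)*(-3*k**4 - 7*k**3 + 15*k**2 + 16*k + 26)/(k**2 + 7*k + 12) ≠ 0.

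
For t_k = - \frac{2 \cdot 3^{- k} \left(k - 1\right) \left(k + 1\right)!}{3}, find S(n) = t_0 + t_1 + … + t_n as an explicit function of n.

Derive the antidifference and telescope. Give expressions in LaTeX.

Compute t_(k+1)/t_k: get k*(k + 2)/(3*(k - 1)).
Factor: A=k/3 + 2/3; B=1; C=k - 1.
Solve (k/3 + 2/3)·f(k+1) − (1)·f(k) = k - 1.
d = 0 from the (1,0,1) case.
A polynomial solution: f(k) = 3.
Certificate R = B(k−1)f/C = 3/(k - 1) gives s_k = -2*factorial(k + 1)/3**k.
s_(k+1) − s_k = -2*(k - 1)*factorial(k + 1)/(3*3**k) = t_k.
Telescope: S(n) = s_(n+1) − s_(0) = -2*3**(-n - 1)*factorial(n + 2) − (-2) = 2 - 2*factorial(n + 2)/(3*3**n).

S(n) = 2 - \frac{2 \cdot 3^{- n} \left(n + 2\right)!}{3}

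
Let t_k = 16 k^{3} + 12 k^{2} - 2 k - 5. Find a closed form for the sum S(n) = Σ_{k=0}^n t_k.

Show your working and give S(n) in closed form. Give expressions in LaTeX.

The ratio is (16*k**3 + 60*k**2 + 70*k + 21)/(16*k**3 + 12*k**2 - 2*k - 5).
Take A(k)=1, B(k)=1, C(k)=k**3 + 3*k**2/4 - k/8 - 5/16.
Set up (1)·f(k+1) − (1)·f(k) − (k**3 + 3*k**2/4 - k/8 - 5/16) = 0.
d = 4 from the (0,0,3) case.
Solving with deg f ≤ 4: f(k) = k*(4*k**3 - 4*k**2 - 3*k - 2)/16.
Then R = B(k−1)f/C = k*(4*k**3 - 4*k**2 - 3*k - 2)/(16*k**3 + 12*k**2 - 2*k - 5), so s_k = R(k)·t_k = k*(4*k**3 - 4*k**2 - 3*k - 2).
Check: Δs_k = 16*k**3 + 12*k**2 - 2*k - 5. ✓
Telescope: S(n) = s_(n+1) − s_(0) = 4*n**4 + 12*n**3 + 9*n**2 - 4*n - 5 − (0) = 4*n**4 + 12*n**3 + 9*n**2 - 4*n - 5.

S(n) = 4 n^{4} + 12 n^{3} + 9 n^{2} - 4 n - 5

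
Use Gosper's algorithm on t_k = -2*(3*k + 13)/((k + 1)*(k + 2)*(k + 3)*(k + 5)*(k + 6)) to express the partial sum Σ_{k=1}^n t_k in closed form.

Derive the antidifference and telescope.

S(n) = n*(-n**2 - 11*n - 36)/(18*(n**3 + 11*n**2 + 36*n + 36))

Ratio r(k) = (k + 1)*(k + 5)*(3*k + 16)/((k + 4)*(k + 7)*(3*k + 13)).
Factor: A=k + 1; B=k + 7; C=k**2 + 25*k/3 + 52/3.
Set up (k + 1)·f(k+1) − (k + 6)·f(k) − (k**2 + 25*k/3 + 52/3) = 0.
Bound: deg f ≤ 5.
Solve for f: f(k) = k*(k + 3)*(k + 4)*(k**2 + 8*k + 17)/30 (degree 5 ≤ 5).
So s_k = (B(k−1)f/C)·t_k = (k*(k + 3)*(k + 6)*(k**2 + 8*k + 17)/(10*(3*k + 13)))·t_k = k*(-k**2 - 8*k - 17)/(5*(k**3 + 8*k**2 + 17*k + 10)).
s_(k+1) − s_k = 2*(-3*k - 13)/(k**5 + 17*k**4 + 107*k**3 + 307*k**2 + 396*k + 180) = t_k.
Telescope: S(n) = s_(n+1) − s_(1) = (-n**3 - 11*n**2 - 36*n - 26)/(5*(n**3 + 11*n**2 + 36*n + 36)) − (-13/90) = n*(-n**2 - 11*n - 36)/(18*(n**3 + 11*n**2 + 36*n + 36)).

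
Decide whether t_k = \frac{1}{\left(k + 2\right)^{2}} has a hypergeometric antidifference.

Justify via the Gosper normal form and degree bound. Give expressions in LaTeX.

Compute t_(k+1)/t_k: get (k + 2)**2/(k + 3)**2.
Normal form (A,B,C) = (k**2 + 4*k + 4, k**2 + 6*k + 9, 1).
f must satisfy (k**2 + 4*k + 4)·f(k+1) − (k**2 + 4*k + 4)·f(k) = 1.
deg f ≤ 0 (via 2,2,0).
f = c0 ⇒ A·f(k+1) − B(k−1)·f(k) − C = -1. The system {-1 = 0} is inconsistent; no antidifference.

No — key equation has no polynomial f.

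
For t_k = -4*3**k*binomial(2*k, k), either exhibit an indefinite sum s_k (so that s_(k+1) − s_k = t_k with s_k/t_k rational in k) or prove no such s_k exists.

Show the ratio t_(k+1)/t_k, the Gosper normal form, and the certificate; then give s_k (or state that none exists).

no hypergeometric antidifference exists

The ratio is 6*(2*k + 1)/(k + 1).
Normal form (A,B,C) = (12*k + 6, k + 1, 1).
Set up (12*k + 6)·f(k+1) − (k)·f(k) − (1) = 0.
Bound: deg f ≤ -1.
d = -1 < 0 ⇒ no nonzero polynomial f; not summable.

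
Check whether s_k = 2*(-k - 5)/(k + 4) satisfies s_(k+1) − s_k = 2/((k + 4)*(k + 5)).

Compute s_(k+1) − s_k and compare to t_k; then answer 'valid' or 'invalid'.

valid (s_(k+1) − s_k reduces to t_k)

s_(k+1) = 2*(-k - 6)/(k + 5)
s_(k+1) − s_k = 2/(k**2 + 9*k + 20)
(s_(k+1) − s_k) − t_k = 0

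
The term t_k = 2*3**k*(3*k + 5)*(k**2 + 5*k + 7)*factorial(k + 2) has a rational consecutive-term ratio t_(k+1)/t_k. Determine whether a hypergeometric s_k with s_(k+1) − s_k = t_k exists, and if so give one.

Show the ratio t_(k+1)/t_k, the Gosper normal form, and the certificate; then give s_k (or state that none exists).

s_k = 2*3**k*(k + 1)**2*factorial(k + 2)

Step 1: r(k) = 3*(k + 3)*(3*k + 8)*(5*k + (k + 1)**2 + 12)/((3*k + 5)*(k**2 + 5*k + 7)).
Take A(k)=3*k + 9, B(k)=1, C(k)=k**3 + 20*k**2/3 + 46*k/3 + 35/3.
Solve (3*k + 9)·f(k+1) − (1)·f(k) = k**3 + 20*k**2/3 + 46*k/3 + 35/3.
Degrees (1,0,3) ⇒ d ≤ 2.
Solve for f: f(k) = (k + 1)**2/3 (degree 2 ≤ 2).
Then R = B(k−1)f/C = (k + 1)**2/((3*k + 5)*(k**2 + 5*k + 7)), so s_k = R(k)·t_k = 2*3**k*(k + 1)**2*factorial(k + 2).
s_(k+1) − s_k = 2*3**k*(3*k + 5)*(k**2 + 5*k + 7)*factorial(k + 2) = t_k.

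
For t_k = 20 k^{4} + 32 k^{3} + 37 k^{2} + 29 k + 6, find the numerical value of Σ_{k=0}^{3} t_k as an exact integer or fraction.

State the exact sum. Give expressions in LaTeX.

Σ = 3828

t_(k+1)/t_k = (20*k**4 + 112*k**3 + 253*k**2 + 279*k + 124)/(20*k**4 + 32*k**3 + 37*k**2 + 29*k + 6).
Take A(k)=1, B(k)=1, C(k)=k**4 + 8*k**3/5 + 37*k**2/20 + 29*k/20 + 3/10.
Solve (1)·f(k+1) − (1)·f(k) = k**4 + 8*k**3/5 + 37*k**2/20 + 29*k/20 + 3/10.
d = 5 from the (0,0,4) case.
Solving with deg f ≤ 5: f(k) = k*(4*k**4 - 2*k**3 + 3*k**2 + 4*k - 3)/20.
Certificate R = B(k−1)f/C = k*(4*k**4 - 2*k**3 + 3*k**2 + 4*k - 3)/(20*k**4 + 32*k**3 + 37*k**2 + 29*k + 6) gives s_k = k*(4*k**4 - 2*k**3 + 3*k**2 + 4*k - 3).
s_(k+1) − s_k = 20*k**4 + 32*k**3 + 37*k**2 + 29*k + 6 = t_k.
Sum = s_(4) − s_(0); s_(4) = 3828, s_(0) = 0 ⇒ 3828.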